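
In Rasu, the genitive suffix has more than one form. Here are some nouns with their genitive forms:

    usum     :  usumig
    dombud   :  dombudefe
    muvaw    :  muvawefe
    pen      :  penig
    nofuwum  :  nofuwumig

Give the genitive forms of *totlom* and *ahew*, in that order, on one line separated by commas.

The pattern is nasality of the final consonant: -ig when the stem ends in a nasal (*usum*, *pen*, *nofuwum*); -efe when the stem ends in a non-nasal consonant (*dombud*, *muvaw*).
*totlom* — final consonant /m/ (a nasal) → -ig → *totlomig*.
*ahew*: final consonant = /w/, non-nasal → -efe → *ahewefe*.

totlomig, ahewefe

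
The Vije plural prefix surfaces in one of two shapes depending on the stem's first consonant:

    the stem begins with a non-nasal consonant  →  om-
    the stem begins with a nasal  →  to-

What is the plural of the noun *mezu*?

tomezu

The first consonant of *mezu* is /m/, which is a nasal, so the prefix is to-, giving *tomezu*.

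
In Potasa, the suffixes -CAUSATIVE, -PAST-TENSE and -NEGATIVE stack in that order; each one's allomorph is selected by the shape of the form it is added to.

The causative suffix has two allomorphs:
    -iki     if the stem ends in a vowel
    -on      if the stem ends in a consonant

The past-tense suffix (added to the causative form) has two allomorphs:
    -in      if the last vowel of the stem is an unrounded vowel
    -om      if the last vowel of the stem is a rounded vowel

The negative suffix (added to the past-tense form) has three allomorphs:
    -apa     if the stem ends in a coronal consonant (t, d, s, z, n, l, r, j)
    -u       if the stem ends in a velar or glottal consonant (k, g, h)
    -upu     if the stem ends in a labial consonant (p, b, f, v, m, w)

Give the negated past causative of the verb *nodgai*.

The final sound of *nodgai* is /i/, which is a vowel, so the causative suffix is -iki, giving *nodgaiiki*.
Since the last vowel of the causative form *nodgaiiki* is /i/ (an unrounded vowel), it takes -in, giving *nodgaiikiin*.
The past-tense form *nodgaiikiin*: final consonant = /n/, coronal → -apa → *nodgaiikiinapa*.

nodgaiikiinapa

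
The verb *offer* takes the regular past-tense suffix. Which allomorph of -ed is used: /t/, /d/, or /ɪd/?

/d/

The stem *offer* ends in a voiced sound other than /d/.
The -ed suffix is realized as /ɪd/ after /t, d/; as /t/ after other voiceless consonants; and as /d/ after other voiced sounds.
So -ed on *offer* is pronounced /d/.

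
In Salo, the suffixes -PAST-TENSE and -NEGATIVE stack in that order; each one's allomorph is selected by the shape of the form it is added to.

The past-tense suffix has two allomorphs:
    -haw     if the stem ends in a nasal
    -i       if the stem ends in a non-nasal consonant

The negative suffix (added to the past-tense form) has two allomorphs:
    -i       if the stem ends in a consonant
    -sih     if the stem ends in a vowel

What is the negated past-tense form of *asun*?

*asun*: final consonant = /n/, a nasal → -haw → *asunhaw*.
The past-tense form *asunhaw*: final sound = /w/, a consonant → -i → *asunhawi*.

asunhawi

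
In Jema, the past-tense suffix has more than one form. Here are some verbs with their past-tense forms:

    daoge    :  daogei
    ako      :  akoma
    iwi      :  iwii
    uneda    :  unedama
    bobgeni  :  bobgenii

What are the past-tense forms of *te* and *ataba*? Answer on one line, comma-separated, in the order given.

The suffix is conditioned by the last vowel: -i when the last vowel of the stem is a front vowel (*daoge*, *iwi*, *bobgeni*); -ma when the last vowel of the stem is a back vowel (*ako*, *uneda*).
Since the last vowel of *te* is /e/ (a front vowel), it takes -i, giving *tei*.
*ataba* — last vowel /a/ (a back vowel) → -ma → *atabama*.

tei, atabama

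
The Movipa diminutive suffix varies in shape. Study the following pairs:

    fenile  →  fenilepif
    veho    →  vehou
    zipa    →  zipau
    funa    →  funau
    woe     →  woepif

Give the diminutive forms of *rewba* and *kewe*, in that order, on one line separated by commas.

The alternation tracks the last vowel of the stem — -pif when the last vowel of the stem is a front vowel (*fenile*, *woe*); -u when the last vowel of the stem is a back vowel (*veho*, *zipa*, *funa*).
*rewba* — last vowel /a/ (a back vowel) → -u → *rewbau*.
Since the last vowel of *kewe* is /e/ (a front vowel), it takes -pif, giving *kewepif*.

rewbau, kewepif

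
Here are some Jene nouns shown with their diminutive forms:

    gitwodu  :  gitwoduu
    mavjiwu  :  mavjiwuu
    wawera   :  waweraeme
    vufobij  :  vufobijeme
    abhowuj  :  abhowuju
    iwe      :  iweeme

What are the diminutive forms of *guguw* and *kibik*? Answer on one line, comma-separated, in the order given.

The suffix is conditioned by the last vowel: -u when the last vowel of the stem is a rounded vowel (*gitwodu*, *mavjiwu*, *abhowuj*); -eme when the last vowel of the stem is an unrounded vowel (*wawera*, *vufobij*, *iwe*).
*guguw* — last vowel /u/ (a rounded vowel) → -u → *guguwu*.
*kibik* — last vowel /i/ (an unrounded vowel) → -eme → *kibikeme*.

guguwu, kibikeme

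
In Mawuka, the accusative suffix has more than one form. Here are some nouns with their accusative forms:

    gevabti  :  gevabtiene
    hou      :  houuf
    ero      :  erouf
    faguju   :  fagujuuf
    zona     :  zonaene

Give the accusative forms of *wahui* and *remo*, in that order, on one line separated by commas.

wahuiene, remouf

The suffix is conditioned by the last vowel: -uf when the last vowel of the stem is a rounded vowel (*hou*, *ero*, *faguju*); -ene when the last vowel of the stem is an unrounded vowel (*gevabti*, *zona*).
The last vowel of *wahui* is /i/, which is an unrounded vowel, so the suffix is -ene, giving *wahuiene*.
*remo*: last vowel = /o/, a rounded vowel → -uf → *remouf*.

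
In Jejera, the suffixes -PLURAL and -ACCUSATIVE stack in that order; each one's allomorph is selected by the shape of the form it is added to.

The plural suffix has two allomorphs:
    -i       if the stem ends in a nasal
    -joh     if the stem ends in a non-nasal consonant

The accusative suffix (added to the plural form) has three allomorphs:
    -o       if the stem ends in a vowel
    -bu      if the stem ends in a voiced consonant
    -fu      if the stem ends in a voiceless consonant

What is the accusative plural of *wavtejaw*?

*wavtejaw* — final consonant /w/ (non-nasal) → -joh → *wavtejawjoh*.
The plural form *wavtejawjoh*: final sound = /h/, a voiceless consonant → -fu → *wavtejawjohfu*.

wavtejawjohfu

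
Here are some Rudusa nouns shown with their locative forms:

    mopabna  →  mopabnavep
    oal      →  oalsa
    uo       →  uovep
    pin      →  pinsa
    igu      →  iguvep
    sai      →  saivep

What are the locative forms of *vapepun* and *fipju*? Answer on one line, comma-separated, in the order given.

The pattern is consonant vs. vowel: -sa when the stem ends in a consonant (*oal*, *pin*); -vep when the stem ends in a vowel (*mopabna*, *uo*, *igu*, *sai*).
*vapepun*: final sound = /n/, a consonant → -sa → *vapepunsa*.
*fipju*: final sound = /u/, a vowel → -vep → *fipjuvep*.

vapepunsa, fipjuvep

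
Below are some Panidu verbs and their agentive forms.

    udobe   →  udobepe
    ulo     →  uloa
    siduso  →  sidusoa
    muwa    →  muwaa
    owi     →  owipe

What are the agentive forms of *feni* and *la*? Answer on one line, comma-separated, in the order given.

The suffix is conditioned by the last vowel: -pe when the last vowel of the stem is a front vowel (*udobe*, *owi*); -a when the last vowel of the stem is a back vowel (*ulo*, *siduso*, *muwa*).
The last vowel of *feni* is /i/, which is a front vowel, so the suffix is -pe, giving *fenipe*.
The last vowel of *la* is /a/, which is a back vowel, so the suffix is -a, giving *laa*.

fenipe, laa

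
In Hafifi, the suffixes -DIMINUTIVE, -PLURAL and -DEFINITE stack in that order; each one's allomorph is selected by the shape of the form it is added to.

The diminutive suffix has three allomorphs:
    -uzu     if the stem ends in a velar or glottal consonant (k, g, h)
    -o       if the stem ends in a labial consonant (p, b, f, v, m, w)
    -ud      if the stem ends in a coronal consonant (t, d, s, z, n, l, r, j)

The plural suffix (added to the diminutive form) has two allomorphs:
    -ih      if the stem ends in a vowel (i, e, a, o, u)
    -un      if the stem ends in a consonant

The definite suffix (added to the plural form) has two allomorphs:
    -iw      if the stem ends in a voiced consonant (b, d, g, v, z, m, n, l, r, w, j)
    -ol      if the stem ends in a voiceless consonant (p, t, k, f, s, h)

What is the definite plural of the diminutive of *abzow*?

*abzow* — final consonant /w/ (labial) → -o → *abzowo*.
Since the final sound of the diminutive form *abzowo* is /o/ (a vowel), it takes -ih, giving *abzowoih*.
The plural form *abzowoih*: final consonant = /h/, voiceless → -ol → *abzowoihol*.

abzowoihol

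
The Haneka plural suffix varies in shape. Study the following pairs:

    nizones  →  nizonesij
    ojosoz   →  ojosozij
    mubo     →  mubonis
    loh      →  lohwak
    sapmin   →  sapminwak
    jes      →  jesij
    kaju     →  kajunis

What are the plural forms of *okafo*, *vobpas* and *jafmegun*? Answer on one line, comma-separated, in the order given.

okafonis, vobpasij, jafmegunwak

The suffix is conditioned by the final sound: -ij when the stem ends in a sibilant (*nizones*, *ojosoz*, *jes*); -wak when the stem ends in a non-sibilant consonant (*loh*, *sapmin*); -nis when the stem ends in a vowel (*mubo*, *kaju*).
The final sound of *okafo* is /o/, which is a vowel, so the suffix is -nis, giving *okafonis*.
*vobpas*: final sound = /s/, a sibilant → -ij → *vobpasij*.
Since the final sound of *jafmegun* is /n/ (a non-sibilant consonant), it takes -wak, giving *jafmegunwak*.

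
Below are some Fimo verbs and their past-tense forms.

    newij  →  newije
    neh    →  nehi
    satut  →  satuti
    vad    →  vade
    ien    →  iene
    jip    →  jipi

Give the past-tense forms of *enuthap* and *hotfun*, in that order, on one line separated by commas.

The pattern is voicing of the final consonant: -i when the stem ends in a voiceless consonant (*neh*, *satut*, *jip*); -e when the stem ends in a voiced consonant (*newij*, *vad*, *ien*).
*enuthap* — final consonant /p/ (voiceless) → -i → *enuthapi*.
*hotfun*: final consonant = /n/, voiced → -e → *hotfune*.

enuthapi, hotfune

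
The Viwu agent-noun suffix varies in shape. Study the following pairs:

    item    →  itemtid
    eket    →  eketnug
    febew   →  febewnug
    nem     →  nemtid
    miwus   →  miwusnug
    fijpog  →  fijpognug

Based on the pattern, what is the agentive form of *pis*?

pisnug

The alternation tracks the final consonant of the stem — -tid when the stem ends in a nasal (*item*, *nem*); -nug when the stem ends in a non-nasal consonant (*eket*, *febew*, *miwus*, *fijpog*).
The final consonant of *pis* is /s/, which is non-nasal, so the suffix is -nug, giving *pisnug*.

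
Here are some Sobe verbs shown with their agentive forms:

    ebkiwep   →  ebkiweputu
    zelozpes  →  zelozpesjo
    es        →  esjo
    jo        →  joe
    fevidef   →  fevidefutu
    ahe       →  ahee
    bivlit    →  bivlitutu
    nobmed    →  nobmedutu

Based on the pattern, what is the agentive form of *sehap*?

The alternation tracks the final sound of the stem — -jo when the stem ends in a sibilant (*zelozpes*, *es*); -utu when the stem ends in a non-sibilant consonant (*ebkiwep*, *fevidef*, *bivlit*, *nobmed*); -e when the stem ends in a vowel (*jo*, *ahe*).
Since the final sound of *sehap* is /p/ (a non-sibilant consonant), it takes -utu, giving *sehaputu*.

sehaputu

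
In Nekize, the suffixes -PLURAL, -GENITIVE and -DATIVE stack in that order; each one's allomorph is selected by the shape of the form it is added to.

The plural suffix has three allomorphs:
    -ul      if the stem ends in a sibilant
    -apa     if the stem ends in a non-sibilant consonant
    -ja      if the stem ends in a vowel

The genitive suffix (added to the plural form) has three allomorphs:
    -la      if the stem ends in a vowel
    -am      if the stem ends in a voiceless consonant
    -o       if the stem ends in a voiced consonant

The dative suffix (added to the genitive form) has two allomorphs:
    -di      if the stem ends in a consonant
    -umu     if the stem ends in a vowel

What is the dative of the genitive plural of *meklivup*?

*meklivup* — final sound /p/ (a non-sibilant consonant) → -apa → *meklivupapa*.
Since the final sound of the plural form *meklivupapa* is /a/ (a vowel), it takes -la, giving *meklivupapala*.
Since the final sound of the genitive form *meklivupapala* is /a/ (a vowel), it takes -umu, giving *meklivupapalaumu*.

meklivupapalaumu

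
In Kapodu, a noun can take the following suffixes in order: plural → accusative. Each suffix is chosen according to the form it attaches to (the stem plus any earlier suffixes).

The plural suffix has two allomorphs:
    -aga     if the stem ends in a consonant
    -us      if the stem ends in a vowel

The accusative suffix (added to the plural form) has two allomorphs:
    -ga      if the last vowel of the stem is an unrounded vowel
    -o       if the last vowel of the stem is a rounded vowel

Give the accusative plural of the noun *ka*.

kauso

The final sound of *ka* is /a/, which is a vowel, so the plural suffix is -us, giving *kaus*.
The last vowel of the plural form *kaus* is /u/, which is a rounded vowel, so the accusative suffix is -o, giving *kauso*.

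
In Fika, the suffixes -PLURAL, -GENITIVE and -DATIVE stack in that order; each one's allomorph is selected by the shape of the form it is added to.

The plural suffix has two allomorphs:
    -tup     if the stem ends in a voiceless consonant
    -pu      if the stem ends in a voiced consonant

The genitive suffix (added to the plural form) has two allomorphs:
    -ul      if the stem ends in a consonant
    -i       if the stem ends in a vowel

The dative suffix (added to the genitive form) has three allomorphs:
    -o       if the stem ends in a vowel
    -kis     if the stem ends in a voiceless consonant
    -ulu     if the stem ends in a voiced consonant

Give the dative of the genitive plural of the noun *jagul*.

jagulpuio

The final consonant of *jagul* is /l/, which is voiced, so the plural suffix is -pu, giving *jagulpu*.
Since the final sound of the plural form *jagulpu* is /u/ (a vowel), it takes -i, giving *jagulpui*.
Since the final sound of the genitive form *jagulpui* is /i/ (a vowel), it takes -o, giving *jagulpuio*.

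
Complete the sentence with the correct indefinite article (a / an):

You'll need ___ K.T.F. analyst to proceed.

a

The indefinite article is chosen by the initial *sound* of the following word, not its spelling.
The initialism *K.T.F.* is read letter by letter; the first letter, K, is pronounced /keɪ/, which begins with a consonant sound.
So the article is *a*: You'll need a K.T.F. analyst to proceed.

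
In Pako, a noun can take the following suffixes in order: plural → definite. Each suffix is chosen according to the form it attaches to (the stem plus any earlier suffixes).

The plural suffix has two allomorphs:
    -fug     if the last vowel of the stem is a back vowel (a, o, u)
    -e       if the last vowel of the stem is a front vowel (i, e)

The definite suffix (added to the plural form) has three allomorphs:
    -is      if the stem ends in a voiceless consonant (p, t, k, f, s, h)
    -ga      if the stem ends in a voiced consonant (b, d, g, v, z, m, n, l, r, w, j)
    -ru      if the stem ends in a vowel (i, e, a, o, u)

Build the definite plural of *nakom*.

nakomfugga

*nakom*: last vowel = /o/, a back vowel → -fug → *nakomfug*.
Since the final sound of the plural form *nakomfug* is /g/ (a voiced consonant), it takes -ga, giving *nakomfugga*.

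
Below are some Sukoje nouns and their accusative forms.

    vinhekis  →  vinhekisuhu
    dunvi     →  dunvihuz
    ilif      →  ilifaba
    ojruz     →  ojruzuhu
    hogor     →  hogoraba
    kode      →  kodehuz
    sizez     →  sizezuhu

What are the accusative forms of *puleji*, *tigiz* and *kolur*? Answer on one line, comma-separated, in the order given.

The pattern is sibilance of the final sound: -uhu when the stem ends in a sibilant (*vinhekis*, *ojruz*, *sizez*); -aba when the stem ends in a non-sibilant consonant (*ilif*, *hogor*); -huz when the stem ends in a vowel (*dunvi*, *kode*).
*puleji* — final sound /i/ (a vowel) → -huz → *pulejihuz*.
*tigiz*: final sound = /z/, a sibilant → -uhu → *tigizuhu*.
*kolur*: final sound = /r/, a non-sibilant consonant → -aba → *koluraba*.

pulejihuz, tigizuhu, koluraba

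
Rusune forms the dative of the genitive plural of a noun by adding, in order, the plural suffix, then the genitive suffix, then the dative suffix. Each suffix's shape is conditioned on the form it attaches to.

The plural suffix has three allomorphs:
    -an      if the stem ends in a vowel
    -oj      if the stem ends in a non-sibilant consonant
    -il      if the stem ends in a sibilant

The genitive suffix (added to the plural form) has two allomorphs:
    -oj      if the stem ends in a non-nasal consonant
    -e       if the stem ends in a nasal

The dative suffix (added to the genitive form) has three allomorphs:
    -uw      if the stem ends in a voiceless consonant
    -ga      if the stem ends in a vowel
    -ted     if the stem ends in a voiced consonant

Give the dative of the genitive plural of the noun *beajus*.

*beajus* — final sound /s/ (a sibilant) → -il → *beajusil*.
The plural form *beajusil* — final consonant /l/ (non-nasal) → -oj → *beajusiloj*.
The genitive form *beajusiloj*: final sound = /j/, a voiced consonant → -ted → *beajusilojted*.

beajusilojted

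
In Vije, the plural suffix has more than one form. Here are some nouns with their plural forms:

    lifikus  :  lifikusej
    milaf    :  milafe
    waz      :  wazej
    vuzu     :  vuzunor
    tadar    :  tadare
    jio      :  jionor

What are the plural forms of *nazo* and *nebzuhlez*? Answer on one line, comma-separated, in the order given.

Looking at the final sound of each stem: -ej when the stem ends in a sibilant (*lifikus*, *waz*); -e when the stem ends in a non-sibilant consonant (*milaf*, *tadar*); -nor when the stem ends in a vowel (*vuzu*, *jio*).
*nazo*: final sound = /o/, a vowel → -nor → *nazonor*.
*nebzuhlez*: final sound = /z/, a sibilant → -ej → *nebzuhlezej*.

nazonor, nebzuhlezej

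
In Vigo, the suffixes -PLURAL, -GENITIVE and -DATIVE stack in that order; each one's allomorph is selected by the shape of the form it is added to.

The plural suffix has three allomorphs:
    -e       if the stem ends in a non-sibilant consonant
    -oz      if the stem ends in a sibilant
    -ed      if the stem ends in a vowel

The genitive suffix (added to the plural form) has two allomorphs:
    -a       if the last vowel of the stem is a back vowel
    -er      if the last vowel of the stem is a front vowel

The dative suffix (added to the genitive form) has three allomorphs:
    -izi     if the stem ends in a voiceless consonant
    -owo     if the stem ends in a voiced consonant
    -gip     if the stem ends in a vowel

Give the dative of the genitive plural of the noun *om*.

omeerowo

Since the final sound of *om* is /m/ (a non-sibilant consonant), it takes -e, giving *ome*.
Since the last vowel of the plural form *ome* is /e/ (a front vowel), it takes -er, giving *omeer*.
The genitive form *omeer*: final sound = /r/, a voiced consonant → -owo → *omeerowo*.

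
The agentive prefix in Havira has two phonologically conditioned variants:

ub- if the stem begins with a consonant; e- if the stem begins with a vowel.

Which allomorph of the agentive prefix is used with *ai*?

Since the first sound of *ai* is /a/ (a vowel), it takes e-.

e-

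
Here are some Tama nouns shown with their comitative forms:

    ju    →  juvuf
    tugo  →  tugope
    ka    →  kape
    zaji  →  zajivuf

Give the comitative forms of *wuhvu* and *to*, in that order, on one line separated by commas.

wuhvuvuf, tope

The pattern is height harmony: -vuf when the last vowel of the stem is a high vowel (*ju*, *zaji*); -pe when the last vowel of the stem is a non-high vowel (*tugo*, *ka*).
The last vowel of *wuhvu* is /u/, which is a high vowel, so the suffix is -vuf, giving *wuhvuvuf*.
*to*: last vowel = /o/, a non-high vowel → -pe → *tope*.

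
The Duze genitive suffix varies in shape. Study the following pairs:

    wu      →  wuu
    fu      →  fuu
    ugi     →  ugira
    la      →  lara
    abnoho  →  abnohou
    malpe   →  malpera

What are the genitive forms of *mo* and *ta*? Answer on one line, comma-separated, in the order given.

The alternation tracks the last vowel of the stem — -u when the last vowel of the stem is a rounded vowel (*wu*, *fu*, *abnoho*); -ra when the last vowel of the stem is an unrounded vowel (*ugi*, *la*, *malpe*).
Since the last vowel of *mo* is /o/ (a rounded vowel), it takes -u, giving *mou*.
The last vowel of *ta* is /a/, which is an unrounded vowel, so the suffix is -ra, giving *tara*.

mou, tara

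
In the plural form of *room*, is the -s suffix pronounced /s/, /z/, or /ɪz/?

/z/

The stem *room* ends in a voiced non-sibilant sound.
The plural suffix surfaces as /ɪz/ after sibilants, /s/ after other voiceless consonants, and /z/ after other voiced sounds.
So the plural -s on *room* is pronounced /z/.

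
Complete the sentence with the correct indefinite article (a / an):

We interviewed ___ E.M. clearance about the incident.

an

The indefinite article is chosen by the initial *sound* of the following word, not its spelling.
The initialism *E.M.* is read letter by letter; the first letter, E, is pronounced /iː/, which begins with a vowel sound.
So the article is *an*: We interviewed an E.M. clearance about the incident.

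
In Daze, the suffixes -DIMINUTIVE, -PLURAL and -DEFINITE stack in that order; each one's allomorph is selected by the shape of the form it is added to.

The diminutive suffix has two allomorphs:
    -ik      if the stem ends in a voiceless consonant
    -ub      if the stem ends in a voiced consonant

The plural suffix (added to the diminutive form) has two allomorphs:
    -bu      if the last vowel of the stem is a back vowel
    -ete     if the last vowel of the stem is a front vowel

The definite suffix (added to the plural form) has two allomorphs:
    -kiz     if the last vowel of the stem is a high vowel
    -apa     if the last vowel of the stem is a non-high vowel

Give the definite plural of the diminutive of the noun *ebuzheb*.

The final consonant of *ebuzheb* is /b/, which is voiced, so the diminutive suffix is -ub, giving *ebuzhebub*.
The diminutive form *ebuzhebub* — last vowel /u/ (a back vowel) → -bu → *ebuzhebubbu*.
Since the last vowel of the plural form *ebuzhebubbu* is /u/ (a high vowel), it takes -kiz, giving *ebuzhebubbukiz*.

ebuzhebubbukiz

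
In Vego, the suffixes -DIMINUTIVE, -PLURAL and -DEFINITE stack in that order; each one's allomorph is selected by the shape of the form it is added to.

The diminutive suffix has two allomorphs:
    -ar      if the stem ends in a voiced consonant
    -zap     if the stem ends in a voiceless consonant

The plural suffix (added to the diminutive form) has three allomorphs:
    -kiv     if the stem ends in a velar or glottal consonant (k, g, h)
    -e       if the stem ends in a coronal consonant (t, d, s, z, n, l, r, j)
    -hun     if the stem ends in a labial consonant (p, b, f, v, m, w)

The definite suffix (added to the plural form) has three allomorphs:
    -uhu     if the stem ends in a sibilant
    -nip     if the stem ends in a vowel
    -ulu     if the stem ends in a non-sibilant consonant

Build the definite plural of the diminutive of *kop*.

The final consonant of *kop* is /p/, which is voiceless, so the diminutive suffix is -zap, giving *kopzap*.
The final consonant of the diminutive form *kopzap* is /p/, which is labial, so the plural suffix is -hun, giving *kopzaphun*.
The plural form *kopzaphun*: final sound = /n/, a non-sibilant consonant → -ulu → *kopzaphunulu*.

kopzaphunulu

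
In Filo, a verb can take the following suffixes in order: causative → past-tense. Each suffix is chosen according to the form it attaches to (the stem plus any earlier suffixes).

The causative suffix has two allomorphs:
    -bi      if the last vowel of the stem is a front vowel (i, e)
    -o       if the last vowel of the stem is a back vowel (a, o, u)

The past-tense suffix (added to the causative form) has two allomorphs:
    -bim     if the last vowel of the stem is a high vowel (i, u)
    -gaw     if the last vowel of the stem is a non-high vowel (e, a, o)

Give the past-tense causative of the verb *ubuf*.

ubufogaw

The last vowel of *ubuf* is /u/, which is a back vowel, so the causative suffix is -o, giving *ubufo*.
The causative form *ubufo* — last vowel /o/ (a non-high vowel) → -gaw → *ubufogaw*.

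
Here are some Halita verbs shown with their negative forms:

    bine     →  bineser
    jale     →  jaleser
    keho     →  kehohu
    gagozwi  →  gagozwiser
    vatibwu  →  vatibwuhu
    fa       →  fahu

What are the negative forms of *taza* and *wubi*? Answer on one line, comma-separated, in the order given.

The alternation tracks the last vowel of the stem — -ser when the last vowel of the stem is a front vowel (*bine*, *jale*, *gagozwi*); -hu when the last vowel of the stem is a back vowel (*keho*, *vatibwu*, *fa*).
The last vowel of *taza* is /a/, which is a back vowel, so the suffix is -hu, giving *tazahu*.
*wubi*: last vowel = /i/, a front vowel → -ser → *wubiser*.

tazahu, wubiser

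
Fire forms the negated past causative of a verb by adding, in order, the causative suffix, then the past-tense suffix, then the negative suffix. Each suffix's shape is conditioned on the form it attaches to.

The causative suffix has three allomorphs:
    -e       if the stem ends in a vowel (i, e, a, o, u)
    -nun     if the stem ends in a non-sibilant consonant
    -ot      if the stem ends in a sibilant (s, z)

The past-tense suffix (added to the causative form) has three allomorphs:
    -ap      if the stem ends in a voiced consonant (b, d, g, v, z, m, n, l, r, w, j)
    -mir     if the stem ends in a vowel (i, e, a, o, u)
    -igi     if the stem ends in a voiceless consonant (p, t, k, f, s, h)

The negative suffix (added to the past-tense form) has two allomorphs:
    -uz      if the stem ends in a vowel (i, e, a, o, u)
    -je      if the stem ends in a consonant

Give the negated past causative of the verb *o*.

*o* — final sound /o/ (a vowel) → -e → *oe*.
Since the final sound of the causative form *oe* is /e/ (a vowel), it takes -mir, giving *oemir*.
The final sound of the past-tense form *oemir* is /r/, which is a consonant, so the negative suffix is -je, giving *oemirje*.

oemirje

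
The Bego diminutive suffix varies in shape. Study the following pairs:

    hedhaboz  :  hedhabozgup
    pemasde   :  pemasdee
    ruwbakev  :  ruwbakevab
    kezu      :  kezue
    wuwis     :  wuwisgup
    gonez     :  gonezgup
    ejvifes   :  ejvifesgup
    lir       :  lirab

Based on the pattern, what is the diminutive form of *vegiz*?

The pattern is sibilance of the final sound: -gup when the stem ends in a sibilant (*hedhaboz*, *wuwis*, *gonez*, *ejvifes*); -ab when the stem ends in a non-sibilant consonant (*ruwbakev*, *lir*); -e when the stem ends in a vowel (*pemasde*, *kezu*).
*vegiz* — final sound /z/ (a sibilant) → -gup → *vegizgup*.

vegizgup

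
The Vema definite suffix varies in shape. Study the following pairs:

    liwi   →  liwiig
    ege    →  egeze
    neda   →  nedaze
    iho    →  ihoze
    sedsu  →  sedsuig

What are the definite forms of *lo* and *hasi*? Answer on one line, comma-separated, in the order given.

The pattern is height harmony: -ig when the last vowel of the stem is a high vowel (*liwi*, *sedsu*); -ze when the last vowel of the stem is a non-high vowel (*ege*, *neda*, *iho*).
Since the last vowel of *lo* is /o/ (a non-high vowel), it takes -ze, giving *loze*.
Since the last vowel of *hasi* is /i/ (a high vowel), it takes -ig, giving *hasiig*.

loze, hasiig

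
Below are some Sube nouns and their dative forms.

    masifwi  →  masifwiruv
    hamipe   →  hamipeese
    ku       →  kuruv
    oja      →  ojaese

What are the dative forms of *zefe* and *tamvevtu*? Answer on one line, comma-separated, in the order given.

zefeese, tamvevturuv

Looking at the last vowel of each stem: -ruv when the last vowel of the stem is a high vowel (*masifwi*, *ku*); -ese when the last vowel of the stem is a non-high vowel (*hamipe*, *oja*).
The last vowel of *zefe* is /e/, which is a non-high vowel, so the suffix is -ese, giving *zefeese*.
Since the last vowel of *tamvevtu* is /u/ (a high vowel), it takes -ruv, giving *tamvevturuv*.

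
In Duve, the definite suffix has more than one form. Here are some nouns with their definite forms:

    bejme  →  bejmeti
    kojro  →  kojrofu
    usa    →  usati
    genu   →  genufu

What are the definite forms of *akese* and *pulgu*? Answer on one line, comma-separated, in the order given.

akeseti, pulgufu

The pattern is rounding harmony: -fu when the last vowel of the stem is a rounded vowel (*kojro*, *genu*); -ti when the last vowel of the stem is an unrounded vowel (*bejme*, *usa*).
*akese* — last vowel /e/ (an unrounded vowel) → -ti → *akeseti*.
The last vowel of *pulgu* is /u/, which is a rounded vowel, so the suffix is -fu, giving *pulgufu*.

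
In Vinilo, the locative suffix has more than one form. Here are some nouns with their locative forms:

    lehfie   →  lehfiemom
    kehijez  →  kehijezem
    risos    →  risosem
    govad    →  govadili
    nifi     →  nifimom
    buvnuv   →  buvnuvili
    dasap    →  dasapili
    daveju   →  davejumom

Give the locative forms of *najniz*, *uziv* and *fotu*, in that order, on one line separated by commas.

The pattern is sibilance of the final sound: -em when the stem ends in a sibilant (*kehijez*, *risos*); -ili when the stem ends in a non-sibilant consonant (*govad*, *buvnuv*, *dasap*); -mom when the stem ends in a vowel (*lehfie*, *nifi*, *daveju*).
*najniz* — final sound /z/ (a sibilant) → -em → *najnizem*.
The final sound of *uziv* is /v/, which is a non-sibilant consonant, so the suffix is -ili, giving *uzivili*.
*fotu*: final sound = /u/, a vowel → -mom → *fotumom*.

najnizem, uzivili, fotumom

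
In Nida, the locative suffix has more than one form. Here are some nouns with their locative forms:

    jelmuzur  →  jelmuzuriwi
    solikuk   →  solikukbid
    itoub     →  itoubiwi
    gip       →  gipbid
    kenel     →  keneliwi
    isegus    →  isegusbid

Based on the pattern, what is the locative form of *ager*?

Looking at the final consonant of each stem: -bid when the stem ends in a voiceless consonant (*solikuk*, *gip*, *isegus*); -iwi when the stem ends in a voiced consonant (*jelmuzur*, *itoub*, *kenel*).
*ager* — final consonant /r/ (voiced) → -iwi → *ageriwi*.

ageriwi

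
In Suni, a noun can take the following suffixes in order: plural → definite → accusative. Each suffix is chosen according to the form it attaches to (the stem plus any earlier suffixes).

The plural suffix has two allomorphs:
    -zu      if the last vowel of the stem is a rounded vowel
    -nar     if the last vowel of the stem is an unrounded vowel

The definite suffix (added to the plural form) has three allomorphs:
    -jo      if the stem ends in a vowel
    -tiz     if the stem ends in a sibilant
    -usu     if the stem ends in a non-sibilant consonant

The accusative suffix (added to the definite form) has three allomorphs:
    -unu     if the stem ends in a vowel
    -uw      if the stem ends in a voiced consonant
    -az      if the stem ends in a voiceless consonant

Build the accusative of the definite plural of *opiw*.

opiwnarusuunu

Since the last vowel of *opiw* is /i/ (an unrounded vowel), it takes -nar, giving *opiwnar*.
The plural form *opiwnar* — final sound /r/ (a non-sibilant consonant) → -usu → *opiwnarusu*.
The definite form *opiwnarusu*: final sound = /u/, a vowel → -unu → *opiwnarusuunu*.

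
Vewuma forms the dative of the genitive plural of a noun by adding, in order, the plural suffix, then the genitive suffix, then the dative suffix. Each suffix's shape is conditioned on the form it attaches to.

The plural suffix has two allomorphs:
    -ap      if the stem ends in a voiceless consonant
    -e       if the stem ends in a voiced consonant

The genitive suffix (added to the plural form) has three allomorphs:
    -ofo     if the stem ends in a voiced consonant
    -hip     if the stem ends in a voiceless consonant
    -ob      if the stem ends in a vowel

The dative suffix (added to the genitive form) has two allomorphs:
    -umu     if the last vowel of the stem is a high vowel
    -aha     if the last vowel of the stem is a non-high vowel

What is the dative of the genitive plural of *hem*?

The final consonant of *hem* is /m/, which is voiced, so the plural suffix is -e, giving *heme*.
The final sound of the plural form *heme* is /e/, which is a vowel, so the genitive suffix is -ob, giving *hemeob*.
Since the last vowel of the genitive form *hemeob* is /o/ (a non-high vowel), it takes -aha, giving *hemeobaha*.

hemeobaha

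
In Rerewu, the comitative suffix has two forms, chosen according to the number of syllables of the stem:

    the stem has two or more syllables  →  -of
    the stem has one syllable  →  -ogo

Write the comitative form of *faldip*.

faldipof

*faldip* has 2 syllables, so the suffix is -of, giving *faldipof*.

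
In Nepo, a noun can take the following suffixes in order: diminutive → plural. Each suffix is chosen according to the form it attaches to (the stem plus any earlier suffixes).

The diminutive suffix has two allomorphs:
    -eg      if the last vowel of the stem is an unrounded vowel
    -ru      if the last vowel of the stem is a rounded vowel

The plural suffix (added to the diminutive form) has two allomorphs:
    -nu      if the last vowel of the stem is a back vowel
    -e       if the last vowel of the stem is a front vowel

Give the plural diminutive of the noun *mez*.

mezege

*mez*: last vowel = /e/, an unrounded vowel → -eg → *mezeg*.
The last vowel of the diminutive form *mezeg* is /e/, which is a front vowel, so the plural suffix is -e, giving *mezege*.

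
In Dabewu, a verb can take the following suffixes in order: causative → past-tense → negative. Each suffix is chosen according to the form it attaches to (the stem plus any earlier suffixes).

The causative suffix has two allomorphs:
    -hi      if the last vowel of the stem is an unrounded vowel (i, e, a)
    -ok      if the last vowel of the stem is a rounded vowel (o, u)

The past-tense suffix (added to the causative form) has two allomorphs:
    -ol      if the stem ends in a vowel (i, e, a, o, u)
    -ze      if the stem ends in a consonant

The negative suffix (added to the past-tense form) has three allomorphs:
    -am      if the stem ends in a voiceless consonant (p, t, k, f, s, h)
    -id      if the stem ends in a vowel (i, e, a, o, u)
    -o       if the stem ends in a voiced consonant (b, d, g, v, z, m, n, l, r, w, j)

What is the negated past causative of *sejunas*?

sejunashiolo

*sejunas* — last vowel /a/ (an unrounded vowel) → -hi → *sejunashi*.
The causative form *sejunashi* — final sound /i/ (a vowel) → -ol → *sejunashiol*.
The past-tense form *sejunashiol*: final sound = /l/, a voiced consonant → -o → *sejunashiolo*.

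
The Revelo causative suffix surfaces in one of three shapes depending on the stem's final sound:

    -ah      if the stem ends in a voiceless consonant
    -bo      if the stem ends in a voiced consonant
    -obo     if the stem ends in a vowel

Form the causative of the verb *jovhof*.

*jovhof*: final sound = /f/, a voiceless consonant → -ah → *jovhofah*.

jovhofah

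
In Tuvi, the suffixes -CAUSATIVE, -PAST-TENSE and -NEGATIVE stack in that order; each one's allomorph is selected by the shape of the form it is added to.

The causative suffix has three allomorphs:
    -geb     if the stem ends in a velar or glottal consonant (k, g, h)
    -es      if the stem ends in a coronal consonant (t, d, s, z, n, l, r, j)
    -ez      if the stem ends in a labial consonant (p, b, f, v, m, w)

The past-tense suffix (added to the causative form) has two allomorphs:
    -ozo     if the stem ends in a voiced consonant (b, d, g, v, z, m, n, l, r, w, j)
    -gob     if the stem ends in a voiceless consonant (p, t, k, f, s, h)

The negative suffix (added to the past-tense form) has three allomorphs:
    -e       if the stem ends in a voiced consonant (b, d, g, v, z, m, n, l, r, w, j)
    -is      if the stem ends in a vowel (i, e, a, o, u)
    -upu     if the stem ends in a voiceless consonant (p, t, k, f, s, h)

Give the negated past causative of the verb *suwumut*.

suwumutesgobe

Since the final consonant of *suwumut* is /t/ (coronal), it takes -es, giving *suwumutes*.
The causative form *suwumutes* — final consonant /s/ (voiceless) → -gob → *suwumutesgob*.
The past-tense form *suwumutesgob*: final sound = /b/, a voiced consonant → -e → *suwumutesgobe*.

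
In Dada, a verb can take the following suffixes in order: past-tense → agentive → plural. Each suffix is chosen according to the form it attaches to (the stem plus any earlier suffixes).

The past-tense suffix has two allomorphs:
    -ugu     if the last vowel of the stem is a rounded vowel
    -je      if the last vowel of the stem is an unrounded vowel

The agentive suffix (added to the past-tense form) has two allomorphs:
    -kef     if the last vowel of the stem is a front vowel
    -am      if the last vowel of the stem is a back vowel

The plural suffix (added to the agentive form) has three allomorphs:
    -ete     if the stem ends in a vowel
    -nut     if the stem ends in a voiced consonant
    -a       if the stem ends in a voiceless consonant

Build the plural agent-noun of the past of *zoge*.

zogejekefa

Since the last vowel of *zoge* is /e/ (an unrounded vowel), it takes -je, giving *zogeje*.
The past-tense form *zogeje*: last vowel = /e/, a front vowel → -kef → *zogejekef*.
The agentive form *zogejekef*: final sound = /f/, a voiceless consonant → -a → *zogejekefa*.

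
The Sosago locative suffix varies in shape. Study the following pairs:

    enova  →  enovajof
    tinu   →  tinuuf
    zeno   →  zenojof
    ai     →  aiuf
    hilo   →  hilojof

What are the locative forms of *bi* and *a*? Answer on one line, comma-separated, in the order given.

biuf, ajof

The pattern is height harmony: -uf when the last vowel of the stem is a high vowel (*tinu*, *ai*); -jof when the last vowel of the stem is a non-high vowel (*enova*, *zeno*, *hilo*).
*bi* — last vowel /i/ (a high vowel) → -uf → *biuf*.
*a* — last vowel /a/ (a non-high vowel) → -jof → *ajof*.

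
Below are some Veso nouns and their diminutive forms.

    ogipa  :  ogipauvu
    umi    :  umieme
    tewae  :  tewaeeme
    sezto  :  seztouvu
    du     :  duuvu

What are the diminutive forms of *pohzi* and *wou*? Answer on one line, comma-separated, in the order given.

pohzieme, wouuvu

The pattern is front/back vowel harmony: -eme when the last vowel of the stem is a front vowel (*umi*, *tewae*); -uvu when the last vowel of the stem is a back vowel (*ogipa*, *sezto*, *du*).
Since the last vowel of *pohzi* is /i/ (a front vowel), it takes -eme, giving *pohzieme*.
*wou* — last vowel /u/ (a back vowel) → -uvu → *wouuvu*.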